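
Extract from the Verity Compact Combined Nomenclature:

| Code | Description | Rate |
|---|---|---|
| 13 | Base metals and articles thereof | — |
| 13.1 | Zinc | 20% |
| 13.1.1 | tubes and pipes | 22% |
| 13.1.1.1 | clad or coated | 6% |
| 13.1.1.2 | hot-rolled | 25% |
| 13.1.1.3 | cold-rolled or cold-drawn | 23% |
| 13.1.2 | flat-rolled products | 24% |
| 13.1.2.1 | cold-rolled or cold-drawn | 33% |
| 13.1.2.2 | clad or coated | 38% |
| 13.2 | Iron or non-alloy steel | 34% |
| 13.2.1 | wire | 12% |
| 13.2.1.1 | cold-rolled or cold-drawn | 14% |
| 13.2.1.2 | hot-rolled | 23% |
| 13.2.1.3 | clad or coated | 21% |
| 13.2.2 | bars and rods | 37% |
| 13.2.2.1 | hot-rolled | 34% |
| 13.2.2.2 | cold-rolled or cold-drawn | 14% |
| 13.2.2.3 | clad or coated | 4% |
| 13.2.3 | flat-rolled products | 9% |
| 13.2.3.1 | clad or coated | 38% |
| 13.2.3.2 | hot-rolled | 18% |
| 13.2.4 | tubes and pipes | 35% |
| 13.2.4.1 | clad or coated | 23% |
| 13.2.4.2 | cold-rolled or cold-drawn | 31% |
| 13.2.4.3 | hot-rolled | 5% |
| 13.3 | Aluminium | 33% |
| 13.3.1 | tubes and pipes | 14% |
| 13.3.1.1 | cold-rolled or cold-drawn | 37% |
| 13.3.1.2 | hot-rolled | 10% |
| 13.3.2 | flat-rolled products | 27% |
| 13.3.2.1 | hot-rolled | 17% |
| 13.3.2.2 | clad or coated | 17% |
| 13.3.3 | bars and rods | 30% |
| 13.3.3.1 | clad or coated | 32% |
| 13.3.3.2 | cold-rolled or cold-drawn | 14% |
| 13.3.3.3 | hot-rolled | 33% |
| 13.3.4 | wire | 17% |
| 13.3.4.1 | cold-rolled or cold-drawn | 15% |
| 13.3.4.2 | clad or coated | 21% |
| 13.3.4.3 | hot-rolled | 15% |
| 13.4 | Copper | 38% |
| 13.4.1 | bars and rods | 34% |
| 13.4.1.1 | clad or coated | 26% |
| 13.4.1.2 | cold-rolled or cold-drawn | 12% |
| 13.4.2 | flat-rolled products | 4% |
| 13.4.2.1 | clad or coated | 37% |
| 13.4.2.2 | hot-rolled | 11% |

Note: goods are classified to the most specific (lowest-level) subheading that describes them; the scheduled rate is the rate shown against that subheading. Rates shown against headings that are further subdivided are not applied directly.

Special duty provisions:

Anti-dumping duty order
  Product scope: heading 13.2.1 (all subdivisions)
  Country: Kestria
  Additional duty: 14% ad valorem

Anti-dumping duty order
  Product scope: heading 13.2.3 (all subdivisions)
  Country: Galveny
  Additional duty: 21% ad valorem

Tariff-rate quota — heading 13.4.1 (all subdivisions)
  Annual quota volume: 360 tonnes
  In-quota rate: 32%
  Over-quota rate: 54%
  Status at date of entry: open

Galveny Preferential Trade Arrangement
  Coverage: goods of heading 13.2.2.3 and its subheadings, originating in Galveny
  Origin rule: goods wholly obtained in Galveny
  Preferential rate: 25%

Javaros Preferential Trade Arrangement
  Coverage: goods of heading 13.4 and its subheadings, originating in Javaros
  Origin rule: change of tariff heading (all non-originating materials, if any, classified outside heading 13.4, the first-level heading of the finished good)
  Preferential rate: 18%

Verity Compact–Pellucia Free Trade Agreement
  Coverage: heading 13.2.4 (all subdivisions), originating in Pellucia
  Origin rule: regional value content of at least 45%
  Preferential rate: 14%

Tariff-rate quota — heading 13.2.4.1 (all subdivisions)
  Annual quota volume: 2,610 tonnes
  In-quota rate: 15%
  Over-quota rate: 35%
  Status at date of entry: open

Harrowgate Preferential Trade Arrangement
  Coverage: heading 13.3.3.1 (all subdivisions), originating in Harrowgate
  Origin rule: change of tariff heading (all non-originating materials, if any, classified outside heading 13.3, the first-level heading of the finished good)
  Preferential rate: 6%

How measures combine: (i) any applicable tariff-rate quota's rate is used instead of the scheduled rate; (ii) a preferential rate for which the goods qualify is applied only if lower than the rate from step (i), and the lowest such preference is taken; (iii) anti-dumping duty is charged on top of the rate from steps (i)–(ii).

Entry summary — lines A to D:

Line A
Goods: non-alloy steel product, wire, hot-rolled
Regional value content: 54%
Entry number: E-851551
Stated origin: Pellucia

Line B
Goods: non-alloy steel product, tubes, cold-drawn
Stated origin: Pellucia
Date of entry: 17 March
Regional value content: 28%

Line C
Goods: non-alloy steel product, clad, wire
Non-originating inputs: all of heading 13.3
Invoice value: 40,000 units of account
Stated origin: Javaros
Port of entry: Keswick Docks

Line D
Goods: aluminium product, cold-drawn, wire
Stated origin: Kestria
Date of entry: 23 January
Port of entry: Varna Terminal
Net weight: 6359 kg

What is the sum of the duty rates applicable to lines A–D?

Line A: non-alloy steel → 13.2; wire → 13.2.1; hot-rolled → 13.2.1.2. Scheduled 23%. Pellucia agreement on 13.2.4: 13.2.1.2 not covered. → 23%.
Line B: non-alloy steel → 13.2; tubes → 13.2.4; cold-drawn → 13.2.4.2. Scheduled 31%. Pellucia agreement on 13.2.4: RVC < 45%. → 31%.
Line C: non-alloy steel → 13.2; wire → 13.2.1; clad → 13.2.1.3. Scheduled 21%. Javaros agreement on 13.4: 13.2.1.3 not covered. → 21%.
Line D: aluminium → 13.3; wire → 13.3.4; cold-drawn → 13.3.4.1. Scheduled 15%. No special measure applies. → 15%.
Sum: 23% + 31% + 21% + 15% = 90%.

90%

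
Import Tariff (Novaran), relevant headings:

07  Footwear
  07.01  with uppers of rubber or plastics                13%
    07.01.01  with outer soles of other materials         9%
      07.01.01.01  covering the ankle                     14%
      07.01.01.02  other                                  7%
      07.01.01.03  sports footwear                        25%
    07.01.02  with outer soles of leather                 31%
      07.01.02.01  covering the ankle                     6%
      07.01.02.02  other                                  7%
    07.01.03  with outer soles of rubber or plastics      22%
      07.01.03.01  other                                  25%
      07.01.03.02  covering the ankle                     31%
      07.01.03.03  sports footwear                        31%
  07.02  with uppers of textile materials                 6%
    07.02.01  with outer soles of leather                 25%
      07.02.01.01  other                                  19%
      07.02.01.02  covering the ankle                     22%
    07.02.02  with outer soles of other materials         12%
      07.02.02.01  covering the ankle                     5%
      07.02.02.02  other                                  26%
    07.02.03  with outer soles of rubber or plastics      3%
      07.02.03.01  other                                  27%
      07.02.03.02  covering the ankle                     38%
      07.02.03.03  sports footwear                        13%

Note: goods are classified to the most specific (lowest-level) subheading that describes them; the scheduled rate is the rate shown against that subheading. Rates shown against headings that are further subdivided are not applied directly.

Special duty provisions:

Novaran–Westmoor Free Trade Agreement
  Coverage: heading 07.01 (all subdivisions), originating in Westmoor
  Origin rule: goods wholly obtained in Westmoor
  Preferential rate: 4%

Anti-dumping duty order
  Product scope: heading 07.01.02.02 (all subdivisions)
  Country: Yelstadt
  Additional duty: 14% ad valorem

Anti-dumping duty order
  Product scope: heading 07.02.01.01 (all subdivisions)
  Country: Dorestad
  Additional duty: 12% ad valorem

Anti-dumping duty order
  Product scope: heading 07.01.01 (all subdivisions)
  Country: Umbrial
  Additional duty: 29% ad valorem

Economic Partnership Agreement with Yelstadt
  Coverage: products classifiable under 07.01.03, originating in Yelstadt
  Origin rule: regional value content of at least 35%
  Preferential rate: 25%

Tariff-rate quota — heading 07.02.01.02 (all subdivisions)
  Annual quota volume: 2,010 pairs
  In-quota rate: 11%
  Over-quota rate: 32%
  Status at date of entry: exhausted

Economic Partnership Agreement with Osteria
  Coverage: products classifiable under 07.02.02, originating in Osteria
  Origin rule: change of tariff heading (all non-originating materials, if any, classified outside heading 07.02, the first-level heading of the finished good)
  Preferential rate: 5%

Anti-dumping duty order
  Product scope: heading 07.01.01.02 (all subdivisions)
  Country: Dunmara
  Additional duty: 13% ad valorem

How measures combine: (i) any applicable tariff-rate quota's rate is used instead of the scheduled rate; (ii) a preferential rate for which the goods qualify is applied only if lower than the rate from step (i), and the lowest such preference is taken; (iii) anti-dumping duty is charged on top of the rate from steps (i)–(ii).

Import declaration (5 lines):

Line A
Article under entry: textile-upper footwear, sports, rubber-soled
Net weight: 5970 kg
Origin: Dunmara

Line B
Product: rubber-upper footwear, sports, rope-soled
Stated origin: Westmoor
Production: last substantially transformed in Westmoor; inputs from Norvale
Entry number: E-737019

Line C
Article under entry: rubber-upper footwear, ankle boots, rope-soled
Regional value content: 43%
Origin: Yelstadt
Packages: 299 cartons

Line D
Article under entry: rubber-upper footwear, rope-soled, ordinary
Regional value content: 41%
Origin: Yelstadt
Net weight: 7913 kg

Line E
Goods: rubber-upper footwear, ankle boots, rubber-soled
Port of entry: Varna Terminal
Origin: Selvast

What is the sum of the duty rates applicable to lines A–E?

90%

Line A: textile-upper → 07.02; rubber-soled → 07.02.03; sports → 07.02.03.03. Scheduled 13%. No special measure applies. → 13%.
Line B: rubber-upper → 07.01; rope-soled → 07.01.01; sports → 07.01.01.03. Scheduled 25%. Westmoor agreement on 07.01: not wholly obtained. → 25%.
Line C: rubber-upper → 07.01; rope-soled → 07.01.01; ankle boots → 07.01.01.01. Scheduled 14%. Yelstadt agreement on 07.01.03: 07.01.01.01 not covered. → 14%.
Line D: rubber-upper → 07.01; rope-soled → 07.01.01; ordinary → 07.01.01.02. Scheduled 7%. Yelstadt agreement on 07.01.03: 07.01.01.02 not covered. → 7%.
Line E: rubber-upper → 07.01; rubber-soled → 07.01.03; ankle boots → 07.01.03.02. Scheduled 31%. No special measure applies. → 31%.
Sum: 13% + 25% + 14% + 7% + 31% = 90%.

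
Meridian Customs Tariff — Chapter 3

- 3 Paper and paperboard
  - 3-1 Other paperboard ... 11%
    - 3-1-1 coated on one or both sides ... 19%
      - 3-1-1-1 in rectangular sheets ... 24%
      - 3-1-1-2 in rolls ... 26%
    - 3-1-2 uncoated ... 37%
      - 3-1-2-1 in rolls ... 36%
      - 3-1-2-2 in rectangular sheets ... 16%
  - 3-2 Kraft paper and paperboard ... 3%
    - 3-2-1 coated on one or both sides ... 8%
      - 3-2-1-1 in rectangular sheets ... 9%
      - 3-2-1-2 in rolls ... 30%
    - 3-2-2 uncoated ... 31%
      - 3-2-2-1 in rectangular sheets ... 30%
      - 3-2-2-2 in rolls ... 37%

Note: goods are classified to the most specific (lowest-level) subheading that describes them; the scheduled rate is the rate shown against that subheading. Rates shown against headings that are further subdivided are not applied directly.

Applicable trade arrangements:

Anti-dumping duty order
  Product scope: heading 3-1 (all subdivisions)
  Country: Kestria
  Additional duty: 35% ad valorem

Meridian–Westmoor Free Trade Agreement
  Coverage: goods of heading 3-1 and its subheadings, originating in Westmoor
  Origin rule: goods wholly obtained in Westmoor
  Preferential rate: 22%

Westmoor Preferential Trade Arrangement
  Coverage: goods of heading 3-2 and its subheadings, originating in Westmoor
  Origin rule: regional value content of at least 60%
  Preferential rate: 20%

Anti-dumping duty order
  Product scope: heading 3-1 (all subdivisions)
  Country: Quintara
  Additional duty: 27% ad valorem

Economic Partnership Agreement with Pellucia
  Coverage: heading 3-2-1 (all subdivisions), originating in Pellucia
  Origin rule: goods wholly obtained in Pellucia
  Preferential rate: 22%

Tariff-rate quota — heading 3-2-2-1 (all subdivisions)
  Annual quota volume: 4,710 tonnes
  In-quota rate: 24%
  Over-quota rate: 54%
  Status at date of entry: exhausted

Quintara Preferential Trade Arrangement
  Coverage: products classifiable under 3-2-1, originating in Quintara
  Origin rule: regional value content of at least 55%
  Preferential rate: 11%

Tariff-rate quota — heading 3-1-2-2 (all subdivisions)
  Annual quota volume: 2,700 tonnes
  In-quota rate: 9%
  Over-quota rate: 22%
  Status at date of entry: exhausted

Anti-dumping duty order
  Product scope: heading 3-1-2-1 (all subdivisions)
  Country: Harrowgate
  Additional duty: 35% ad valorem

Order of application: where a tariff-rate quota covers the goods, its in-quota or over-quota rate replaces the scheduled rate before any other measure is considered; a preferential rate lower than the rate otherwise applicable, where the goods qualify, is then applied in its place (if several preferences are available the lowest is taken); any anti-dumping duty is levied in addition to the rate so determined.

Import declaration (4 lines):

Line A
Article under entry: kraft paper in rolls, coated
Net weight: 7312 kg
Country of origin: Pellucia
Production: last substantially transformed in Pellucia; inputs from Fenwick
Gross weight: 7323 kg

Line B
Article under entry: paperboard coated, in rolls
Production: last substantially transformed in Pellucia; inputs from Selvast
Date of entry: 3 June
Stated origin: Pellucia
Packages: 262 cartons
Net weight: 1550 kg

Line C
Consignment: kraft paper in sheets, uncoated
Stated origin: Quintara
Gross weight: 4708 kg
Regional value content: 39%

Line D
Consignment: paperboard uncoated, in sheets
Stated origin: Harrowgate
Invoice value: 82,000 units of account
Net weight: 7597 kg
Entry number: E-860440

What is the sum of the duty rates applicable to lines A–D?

Line A: kraft paper → 3-2; coated → 3-2-1; in rolls → 3-2-1-2. Scheduled 30%. Pellucia agreement on 3-2-1: not wholly obtained. → 30%.
Line B: paperboard → 3-1; coated → 3-1-1; in rolls → 3-1-1-2. Scheduled 26%. Pellucia agreement on 3-2-1: 3-1-1-2 not covered. → 26%.
Line C: kraft paper → 3-2; uncoated → 3-2-2; in sheets → 3-2-2-1. Scheduled 30%. quota on 3-2-2-1 exhausted → over-quota 54%; Quintara agreement on 3-2-1: 3-2-2-1 not covered. → 54%.
Line D: paperboard → 3-1; uncoated → 3-1-2; in sheets → 3-1-2-2. Scheduled 16%. quota on 3-1-2-2 exhausted → over-quota 22%. → 22%.
Sum: 30% + 26% + 54% + 22% = 132%.

132%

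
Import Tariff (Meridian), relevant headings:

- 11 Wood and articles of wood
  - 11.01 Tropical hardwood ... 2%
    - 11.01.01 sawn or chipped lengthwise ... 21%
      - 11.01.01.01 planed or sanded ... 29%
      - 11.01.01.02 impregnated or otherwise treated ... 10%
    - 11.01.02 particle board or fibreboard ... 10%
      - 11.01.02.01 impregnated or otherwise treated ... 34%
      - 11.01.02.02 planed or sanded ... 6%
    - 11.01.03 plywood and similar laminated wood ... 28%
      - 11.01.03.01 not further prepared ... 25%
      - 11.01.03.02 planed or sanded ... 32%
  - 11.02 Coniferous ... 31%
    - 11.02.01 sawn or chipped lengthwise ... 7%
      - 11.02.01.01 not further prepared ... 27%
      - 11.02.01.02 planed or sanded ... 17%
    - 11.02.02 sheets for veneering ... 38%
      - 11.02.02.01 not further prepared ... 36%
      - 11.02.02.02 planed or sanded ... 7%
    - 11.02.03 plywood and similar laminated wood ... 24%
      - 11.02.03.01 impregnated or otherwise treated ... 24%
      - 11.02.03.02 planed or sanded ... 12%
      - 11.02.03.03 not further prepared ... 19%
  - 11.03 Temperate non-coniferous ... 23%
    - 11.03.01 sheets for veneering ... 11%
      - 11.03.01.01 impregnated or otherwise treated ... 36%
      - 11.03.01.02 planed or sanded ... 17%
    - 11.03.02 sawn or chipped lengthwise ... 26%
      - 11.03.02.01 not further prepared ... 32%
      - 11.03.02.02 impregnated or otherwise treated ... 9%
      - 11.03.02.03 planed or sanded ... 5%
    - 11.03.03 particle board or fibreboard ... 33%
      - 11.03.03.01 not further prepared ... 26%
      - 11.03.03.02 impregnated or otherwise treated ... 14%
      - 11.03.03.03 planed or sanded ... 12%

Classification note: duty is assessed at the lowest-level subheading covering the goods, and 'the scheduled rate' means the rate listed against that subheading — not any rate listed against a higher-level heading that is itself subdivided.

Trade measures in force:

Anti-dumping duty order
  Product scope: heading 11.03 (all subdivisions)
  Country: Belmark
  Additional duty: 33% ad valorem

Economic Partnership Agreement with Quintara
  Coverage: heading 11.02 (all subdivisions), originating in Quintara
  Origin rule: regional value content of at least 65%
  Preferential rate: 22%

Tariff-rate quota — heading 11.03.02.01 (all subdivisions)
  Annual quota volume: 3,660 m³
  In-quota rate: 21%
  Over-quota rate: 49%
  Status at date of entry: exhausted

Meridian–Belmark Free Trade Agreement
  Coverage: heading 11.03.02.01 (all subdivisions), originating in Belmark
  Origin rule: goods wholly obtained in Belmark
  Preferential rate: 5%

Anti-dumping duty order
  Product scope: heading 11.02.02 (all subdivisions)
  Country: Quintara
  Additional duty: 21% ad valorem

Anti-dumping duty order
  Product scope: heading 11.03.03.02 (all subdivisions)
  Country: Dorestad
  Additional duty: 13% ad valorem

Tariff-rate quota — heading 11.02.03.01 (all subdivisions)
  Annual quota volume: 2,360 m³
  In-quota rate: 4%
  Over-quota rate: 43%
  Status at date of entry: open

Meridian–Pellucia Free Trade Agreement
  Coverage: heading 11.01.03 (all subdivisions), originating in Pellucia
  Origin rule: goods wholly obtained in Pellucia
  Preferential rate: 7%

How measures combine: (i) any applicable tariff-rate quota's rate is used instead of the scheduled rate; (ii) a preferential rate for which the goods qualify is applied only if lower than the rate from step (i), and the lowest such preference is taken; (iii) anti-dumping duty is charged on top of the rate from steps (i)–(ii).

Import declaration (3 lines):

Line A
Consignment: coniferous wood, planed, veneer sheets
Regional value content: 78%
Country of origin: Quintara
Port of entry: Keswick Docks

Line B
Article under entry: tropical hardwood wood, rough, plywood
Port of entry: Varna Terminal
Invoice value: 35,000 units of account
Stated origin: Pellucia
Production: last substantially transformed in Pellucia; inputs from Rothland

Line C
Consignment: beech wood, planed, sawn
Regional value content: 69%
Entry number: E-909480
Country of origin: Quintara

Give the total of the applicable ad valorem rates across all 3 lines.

Line A: coniferous → 11.02; veneer sheets → 11.02.02; planed → 11.02.02.02. Scheduled 7%. Quintara agreement on 11.02: RVC ≥ 65% → 22% available; preference 22% not lower than 7% → no reduction; anti-dumping (Quintara, 11.02.02): +21%; total 7% + 21% = 28%. → 28%.
Line B: tropical hardwood → 11.01; plywood → 11.01.03; rough → 11.01.03.01. Scheduled 25%. Pellucia agreement on 11.01.03: not wholly obtained. → 25%.
Line C: beech → 11.03; sawn → 11.03.02; planed → 11.03.02.03. Scheduled 5%. Quintara agreement on 11.02: 11.03.02.03 not covered. → 5%.
Sum: 28% + 25% + 5% = 58%.

58%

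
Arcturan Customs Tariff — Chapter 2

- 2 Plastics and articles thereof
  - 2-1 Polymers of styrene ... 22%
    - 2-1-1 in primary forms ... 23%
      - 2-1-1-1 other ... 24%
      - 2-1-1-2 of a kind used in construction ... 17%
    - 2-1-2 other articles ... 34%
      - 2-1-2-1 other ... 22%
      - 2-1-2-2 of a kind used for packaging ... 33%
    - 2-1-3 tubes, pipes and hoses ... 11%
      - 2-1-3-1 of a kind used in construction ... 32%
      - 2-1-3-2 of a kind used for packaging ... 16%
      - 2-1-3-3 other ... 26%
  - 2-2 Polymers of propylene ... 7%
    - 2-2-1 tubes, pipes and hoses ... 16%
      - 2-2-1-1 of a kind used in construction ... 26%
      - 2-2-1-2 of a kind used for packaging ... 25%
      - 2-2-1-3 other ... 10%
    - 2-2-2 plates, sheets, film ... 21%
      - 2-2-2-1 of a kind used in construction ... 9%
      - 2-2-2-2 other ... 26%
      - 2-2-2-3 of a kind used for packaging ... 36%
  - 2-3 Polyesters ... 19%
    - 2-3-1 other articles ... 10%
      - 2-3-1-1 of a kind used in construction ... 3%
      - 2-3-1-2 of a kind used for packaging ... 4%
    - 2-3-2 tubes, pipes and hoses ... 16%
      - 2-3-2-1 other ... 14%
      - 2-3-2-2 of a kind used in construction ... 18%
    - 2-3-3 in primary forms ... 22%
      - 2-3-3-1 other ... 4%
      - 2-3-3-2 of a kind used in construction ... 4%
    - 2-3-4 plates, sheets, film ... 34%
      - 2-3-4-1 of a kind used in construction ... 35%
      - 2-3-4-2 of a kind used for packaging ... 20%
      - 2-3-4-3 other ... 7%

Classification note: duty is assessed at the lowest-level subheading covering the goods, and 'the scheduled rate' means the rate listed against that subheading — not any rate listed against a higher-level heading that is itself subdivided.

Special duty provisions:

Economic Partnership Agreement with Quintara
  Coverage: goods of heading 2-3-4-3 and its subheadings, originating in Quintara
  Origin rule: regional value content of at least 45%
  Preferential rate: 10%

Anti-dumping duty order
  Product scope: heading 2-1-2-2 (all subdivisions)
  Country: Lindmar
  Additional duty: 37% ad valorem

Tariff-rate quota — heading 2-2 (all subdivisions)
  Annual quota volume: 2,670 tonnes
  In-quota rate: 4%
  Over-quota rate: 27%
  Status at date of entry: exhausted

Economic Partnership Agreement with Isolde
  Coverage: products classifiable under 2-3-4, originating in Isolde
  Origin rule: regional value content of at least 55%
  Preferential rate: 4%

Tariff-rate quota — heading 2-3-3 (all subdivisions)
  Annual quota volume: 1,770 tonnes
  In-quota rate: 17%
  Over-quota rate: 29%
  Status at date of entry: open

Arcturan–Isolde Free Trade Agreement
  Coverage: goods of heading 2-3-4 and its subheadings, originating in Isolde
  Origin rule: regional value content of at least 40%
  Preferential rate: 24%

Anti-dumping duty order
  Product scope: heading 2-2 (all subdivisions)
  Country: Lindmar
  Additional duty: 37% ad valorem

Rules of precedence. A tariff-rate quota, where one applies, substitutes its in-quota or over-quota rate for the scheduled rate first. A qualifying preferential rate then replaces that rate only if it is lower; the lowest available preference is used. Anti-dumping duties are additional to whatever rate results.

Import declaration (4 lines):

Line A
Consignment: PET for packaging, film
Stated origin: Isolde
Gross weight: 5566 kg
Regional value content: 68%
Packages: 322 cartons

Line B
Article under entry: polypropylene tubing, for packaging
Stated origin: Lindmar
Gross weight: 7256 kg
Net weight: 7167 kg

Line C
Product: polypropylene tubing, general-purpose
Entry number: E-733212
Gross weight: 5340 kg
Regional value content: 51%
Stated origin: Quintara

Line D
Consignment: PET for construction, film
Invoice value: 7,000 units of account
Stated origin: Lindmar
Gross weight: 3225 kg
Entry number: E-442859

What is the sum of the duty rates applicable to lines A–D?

130%

Line A: PET → 2-3; film → 2-3-4; for packaging → 2-3-4-2. Scheduled 20%. Isolde agreement on 2-3-4: RVC ≥ 55% → 4% available; Isolde agreement on 2-3-4: RVC ≥ 40% → 24% available; preferential 4%. → 4%.
Line B: polypropylene → 2-2; tubing → 2-2-1; for packaging → 2-2-1-2. Scheduled 25%. quota on 2-2 exhausted → over-quota 27%; anti-dumping (Lindmar, 2-2): +37%; total 27% + 37% = 64%. → 64%.
Line C: polypropylene → 2-2; tubing → 2-2-1; general-purpose → 2-2-1-3. Scheduled 10%. quota on 2-2 exhausted → over-quota 27%; Quintara agreement on 2-3-4-3: 2-2-1-3 not covered. → 27%.
Line D: PET → 2-3; film → 2-3-4; for construction → 2-3-4-1. Scheduled 35%. No special measure applies. → 35%.
Sum: 4% + 64% + 27% + 35% = 130%.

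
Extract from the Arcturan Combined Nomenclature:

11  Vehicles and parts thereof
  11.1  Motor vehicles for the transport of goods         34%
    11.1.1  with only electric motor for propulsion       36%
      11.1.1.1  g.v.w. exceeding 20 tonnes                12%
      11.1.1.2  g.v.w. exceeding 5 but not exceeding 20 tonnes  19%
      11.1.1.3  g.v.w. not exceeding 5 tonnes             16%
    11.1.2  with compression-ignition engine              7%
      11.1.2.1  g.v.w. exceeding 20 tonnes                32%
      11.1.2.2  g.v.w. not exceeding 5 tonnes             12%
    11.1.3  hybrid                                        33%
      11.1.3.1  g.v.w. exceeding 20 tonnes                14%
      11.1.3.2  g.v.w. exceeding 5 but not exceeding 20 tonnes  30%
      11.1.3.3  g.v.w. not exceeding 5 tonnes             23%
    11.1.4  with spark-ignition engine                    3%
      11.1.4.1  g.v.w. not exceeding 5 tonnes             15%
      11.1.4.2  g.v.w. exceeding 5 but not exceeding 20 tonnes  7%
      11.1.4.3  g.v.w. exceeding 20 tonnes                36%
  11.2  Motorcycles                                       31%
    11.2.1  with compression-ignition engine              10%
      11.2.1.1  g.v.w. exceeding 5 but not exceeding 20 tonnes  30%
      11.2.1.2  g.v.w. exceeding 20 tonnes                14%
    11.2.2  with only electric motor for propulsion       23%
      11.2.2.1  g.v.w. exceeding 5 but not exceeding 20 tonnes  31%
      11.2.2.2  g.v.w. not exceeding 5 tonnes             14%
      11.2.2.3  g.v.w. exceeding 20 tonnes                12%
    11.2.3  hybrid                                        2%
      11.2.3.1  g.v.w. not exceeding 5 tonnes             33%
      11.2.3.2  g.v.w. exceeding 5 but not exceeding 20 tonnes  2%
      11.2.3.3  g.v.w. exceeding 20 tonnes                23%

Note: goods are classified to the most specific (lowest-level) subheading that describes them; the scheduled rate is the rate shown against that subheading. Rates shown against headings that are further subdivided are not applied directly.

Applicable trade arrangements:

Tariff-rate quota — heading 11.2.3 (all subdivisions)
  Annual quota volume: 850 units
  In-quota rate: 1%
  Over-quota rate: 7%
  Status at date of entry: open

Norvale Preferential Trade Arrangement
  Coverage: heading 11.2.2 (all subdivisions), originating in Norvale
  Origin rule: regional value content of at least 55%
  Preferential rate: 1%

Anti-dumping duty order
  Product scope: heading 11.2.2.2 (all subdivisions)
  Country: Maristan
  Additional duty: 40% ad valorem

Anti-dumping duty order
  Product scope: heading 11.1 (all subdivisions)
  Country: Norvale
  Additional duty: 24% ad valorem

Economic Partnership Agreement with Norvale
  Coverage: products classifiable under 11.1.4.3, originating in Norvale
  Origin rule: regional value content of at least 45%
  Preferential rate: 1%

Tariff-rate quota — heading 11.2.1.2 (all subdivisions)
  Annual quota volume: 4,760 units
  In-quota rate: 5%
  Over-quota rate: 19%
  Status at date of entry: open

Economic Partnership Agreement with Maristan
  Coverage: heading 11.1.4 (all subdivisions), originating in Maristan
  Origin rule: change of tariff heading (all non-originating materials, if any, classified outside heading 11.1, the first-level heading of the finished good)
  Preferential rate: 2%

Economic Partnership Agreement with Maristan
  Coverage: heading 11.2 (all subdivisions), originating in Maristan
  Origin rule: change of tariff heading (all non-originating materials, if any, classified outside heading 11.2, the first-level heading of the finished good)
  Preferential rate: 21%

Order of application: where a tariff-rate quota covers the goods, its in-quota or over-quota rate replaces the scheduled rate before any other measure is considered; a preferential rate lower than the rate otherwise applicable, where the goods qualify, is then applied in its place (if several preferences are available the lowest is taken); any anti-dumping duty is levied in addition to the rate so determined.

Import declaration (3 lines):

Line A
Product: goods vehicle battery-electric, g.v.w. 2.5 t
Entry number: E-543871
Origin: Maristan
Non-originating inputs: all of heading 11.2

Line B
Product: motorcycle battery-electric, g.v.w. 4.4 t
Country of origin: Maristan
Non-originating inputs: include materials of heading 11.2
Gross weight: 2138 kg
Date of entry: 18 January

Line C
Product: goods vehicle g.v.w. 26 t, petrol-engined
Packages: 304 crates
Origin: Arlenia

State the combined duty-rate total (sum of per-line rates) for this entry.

106%

Line A: goods vehicle → 11.1; battery-electric → 11.1.1; g.v.w. 2.5 t → 11.1.1.3. Scheduled 16%. Maristan agreement on 11.1.4: 11.1.1.3 not covered; Maristan agreement on 11.2: 11.1.1.3 not covered. → 16%.
Line B: motorcycle → 11.2; battery-electric → 11.2.2; g.v.w. 4.4 t → 11.2.2.2. Scheduled 14%. Maristan agreement on 11.1.4: 11.2.2.2 not covered; Maristan agreement on 11.2: CTH not met; anti-dumping (Maristan, 11.2.2.2): +40%; total 14% + 40% = 54%. → 54%.
Line C: goods vehicle → 11.1; petrol-engined → 11.1.4; g.v.w. 26 t → 11.1.4.3. Scheduled 36%. No special measure applies. → 36%.
Sum: 16% + 54% + 36% = 106%.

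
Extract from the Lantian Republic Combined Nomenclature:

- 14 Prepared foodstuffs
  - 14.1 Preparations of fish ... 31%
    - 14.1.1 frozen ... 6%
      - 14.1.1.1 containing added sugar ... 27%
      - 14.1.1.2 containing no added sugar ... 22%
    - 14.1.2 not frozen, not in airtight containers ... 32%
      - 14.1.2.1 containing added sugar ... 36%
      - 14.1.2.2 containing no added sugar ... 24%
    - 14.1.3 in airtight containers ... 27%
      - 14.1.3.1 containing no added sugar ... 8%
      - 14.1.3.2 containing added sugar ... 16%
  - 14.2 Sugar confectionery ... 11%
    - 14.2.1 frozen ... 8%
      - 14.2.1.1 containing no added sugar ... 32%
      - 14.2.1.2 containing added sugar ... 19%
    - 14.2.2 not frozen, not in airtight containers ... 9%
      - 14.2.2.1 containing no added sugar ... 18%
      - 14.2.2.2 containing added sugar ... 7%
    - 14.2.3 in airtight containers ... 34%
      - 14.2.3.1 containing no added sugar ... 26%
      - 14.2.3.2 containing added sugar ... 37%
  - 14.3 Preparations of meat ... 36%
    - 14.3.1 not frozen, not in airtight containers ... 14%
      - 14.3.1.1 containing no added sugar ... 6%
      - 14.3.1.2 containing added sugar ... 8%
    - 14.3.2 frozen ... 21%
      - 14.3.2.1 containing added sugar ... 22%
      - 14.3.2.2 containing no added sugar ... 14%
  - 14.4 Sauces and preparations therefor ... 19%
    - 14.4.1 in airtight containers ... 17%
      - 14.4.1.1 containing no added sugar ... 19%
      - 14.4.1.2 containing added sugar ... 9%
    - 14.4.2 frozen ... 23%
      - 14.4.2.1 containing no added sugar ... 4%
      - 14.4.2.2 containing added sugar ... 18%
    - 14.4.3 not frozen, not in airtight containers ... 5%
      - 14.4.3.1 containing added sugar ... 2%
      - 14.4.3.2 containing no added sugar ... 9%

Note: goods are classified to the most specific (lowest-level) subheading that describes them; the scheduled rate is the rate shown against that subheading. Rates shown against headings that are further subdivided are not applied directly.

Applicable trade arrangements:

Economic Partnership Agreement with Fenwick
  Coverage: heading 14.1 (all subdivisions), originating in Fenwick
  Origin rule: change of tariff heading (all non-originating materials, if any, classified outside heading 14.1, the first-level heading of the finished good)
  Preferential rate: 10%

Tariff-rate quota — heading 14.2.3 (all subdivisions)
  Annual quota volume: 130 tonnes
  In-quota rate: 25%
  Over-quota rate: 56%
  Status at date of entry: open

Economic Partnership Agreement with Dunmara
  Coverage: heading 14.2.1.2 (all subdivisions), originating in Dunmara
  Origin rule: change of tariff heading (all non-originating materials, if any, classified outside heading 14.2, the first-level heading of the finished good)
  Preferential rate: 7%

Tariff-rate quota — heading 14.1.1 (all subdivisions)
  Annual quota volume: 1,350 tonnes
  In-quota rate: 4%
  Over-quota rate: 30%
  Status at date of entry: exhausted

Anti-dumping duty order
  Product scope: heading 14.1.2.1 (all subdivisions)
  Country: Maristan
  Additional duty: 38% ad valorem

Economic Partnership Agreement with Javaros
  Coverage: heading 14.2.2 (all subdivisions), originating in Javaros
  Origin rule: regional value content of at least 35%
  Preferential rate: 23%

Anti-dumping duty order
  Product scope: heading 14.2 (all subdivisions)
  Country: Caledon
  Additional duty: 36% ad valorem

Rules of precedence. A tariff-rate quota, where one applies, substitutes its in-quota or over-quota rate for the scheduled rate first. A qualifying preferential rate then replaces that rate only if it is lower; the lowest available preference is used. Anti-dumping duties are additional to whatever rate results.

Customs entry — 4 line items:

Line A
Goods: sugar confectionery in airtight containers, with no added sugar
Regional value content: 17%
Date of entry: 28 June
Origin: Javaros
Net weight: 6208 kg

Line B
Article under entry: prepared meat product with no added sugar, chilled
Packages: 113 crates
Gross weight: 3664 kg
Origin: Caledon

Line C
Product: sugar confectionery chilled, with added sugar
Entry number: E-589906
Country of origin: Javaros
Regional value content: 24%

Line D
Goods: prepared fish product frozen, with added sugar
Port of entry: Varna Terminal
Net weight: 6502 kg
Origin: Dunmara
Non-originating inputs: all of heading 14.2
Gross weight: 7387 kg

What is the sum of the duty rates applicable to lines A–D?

Line A: sugar confectionery → 14.2; in airtight containers → 14.2.3; with no added sugar → 14.2.3.1. Scheduled 26%. quota on 14.2.3 open → in-quota 25%; Javaros agreement on 14.2.2: 14.2.3.1 not covered. → 25%.
Line B: prepared meat product → 14.3; chilled → 14.3.1; with no added sugar → 14.3.1.1. Scheduled 6%. No special measure applies. → 6%.
Line C: sugar confectionery → 14.2; chilled → 14.2.2; with added sugar → 14.2.2.2. Scheduled 7%. Javaros agreement on 14.2.2: RVC < 35%. → 7%.
Line D: prepared fish product → 14.1; frozen → 14.1.1; with added sugar → 14.1.1.1. Scheduled 27%. quota on 14.1.1 exhausted → over-quota 30%; Dunmara agreement on 14.2.1.2: 14.1.1.1 not covered. → 30%.
Sum: 25% + 6% + 7% + 30% = 68%.

68%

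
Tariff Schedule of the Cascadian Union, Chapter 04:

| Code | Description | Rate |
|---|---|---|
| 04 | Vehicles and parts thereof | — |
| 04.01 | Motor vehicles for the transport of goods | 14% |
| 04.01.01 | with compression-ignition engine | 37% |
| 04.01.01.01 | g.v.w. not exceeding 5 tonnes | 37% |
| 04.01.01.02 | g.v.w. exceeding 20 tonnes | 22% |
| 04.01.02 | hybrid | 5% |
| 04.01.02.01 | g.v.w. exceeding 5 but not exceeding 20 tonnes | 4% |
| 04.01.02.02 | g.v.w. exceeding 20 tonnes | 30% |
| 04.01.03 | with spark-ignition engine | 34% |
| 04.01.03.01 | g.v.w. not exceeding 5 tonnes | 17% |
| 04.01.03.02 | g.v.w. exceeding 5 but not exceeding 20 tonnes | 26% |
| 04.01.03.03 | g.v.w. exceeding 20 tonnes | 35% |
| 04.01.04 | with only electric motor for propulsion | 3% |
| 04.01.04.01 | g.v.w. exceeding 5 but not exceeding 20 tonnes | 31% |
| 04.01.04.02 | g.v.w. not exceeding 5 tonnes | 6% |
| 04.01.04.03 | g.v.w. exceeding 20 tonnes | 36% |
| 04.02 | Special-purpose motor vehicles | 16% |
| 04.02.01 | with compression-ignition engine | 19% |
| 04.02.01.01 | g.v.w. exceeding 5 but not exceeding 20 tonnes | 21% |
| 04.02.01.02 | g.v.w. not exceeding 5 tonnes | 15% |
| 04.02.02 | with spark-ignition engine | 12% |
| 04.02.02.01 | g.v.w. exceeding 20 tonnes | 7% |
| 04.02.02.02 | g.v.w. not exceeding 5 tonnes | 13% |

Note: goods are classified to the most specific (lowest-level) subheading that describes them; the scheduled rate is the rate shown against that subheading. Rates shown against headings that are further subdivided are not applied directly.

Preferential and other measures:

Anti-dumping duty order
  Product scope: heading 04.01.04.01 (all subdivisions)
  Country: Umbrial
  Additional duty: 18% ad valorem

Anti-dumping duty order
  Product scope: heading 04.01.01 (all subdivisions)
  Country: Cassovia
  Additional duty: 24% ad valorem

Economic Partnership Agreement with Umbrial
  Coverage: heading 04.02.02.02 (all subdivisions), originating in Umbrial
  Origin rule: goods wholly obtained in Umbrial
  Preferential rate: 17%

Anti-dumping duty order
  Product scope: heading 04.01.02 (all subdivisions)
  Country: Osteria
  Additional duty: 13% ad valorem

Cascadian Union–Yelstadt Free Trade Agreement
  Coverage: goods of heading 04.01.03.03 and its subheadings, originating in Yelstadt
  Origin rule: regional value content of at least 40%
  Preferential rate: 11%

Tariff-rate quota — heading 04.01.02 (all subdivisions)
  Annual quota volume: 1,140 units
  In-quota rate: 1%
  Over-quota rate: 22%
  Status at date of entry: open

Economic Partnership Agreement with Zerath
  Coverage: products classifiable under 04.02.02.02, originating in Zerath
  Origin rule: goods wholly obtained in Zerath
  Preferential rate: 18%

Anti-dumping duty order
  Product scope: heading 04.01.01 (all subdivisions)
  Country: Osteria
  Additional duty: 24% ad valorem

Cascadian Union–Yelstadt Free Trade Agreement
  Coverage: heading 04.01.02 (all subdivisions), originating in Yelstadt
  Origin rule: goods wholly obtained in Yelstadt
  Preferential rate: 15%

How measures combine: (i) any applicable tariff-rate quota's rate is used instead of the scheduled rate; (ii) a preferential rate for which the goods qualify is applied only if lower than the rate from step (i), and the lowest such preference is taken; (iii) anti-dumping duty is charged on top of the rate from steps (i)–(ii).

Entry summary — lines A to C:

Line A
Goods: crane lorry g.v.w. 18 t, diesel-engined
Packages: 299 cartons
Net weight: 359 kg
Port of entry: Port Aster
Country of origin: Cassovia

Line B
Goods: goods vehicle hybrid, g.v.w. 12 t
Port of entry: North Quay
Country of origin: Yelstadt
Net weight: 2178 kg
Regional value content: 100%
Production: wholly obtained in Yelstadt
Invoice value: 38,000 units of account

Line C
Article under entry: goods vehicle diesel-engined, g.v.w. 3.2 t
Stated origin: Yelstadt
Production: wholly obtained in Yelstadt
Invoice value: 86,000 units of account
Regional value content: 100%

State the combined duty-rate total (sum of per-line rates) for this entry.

Line A: crane lorry → 04.02; diesel-engined → 04.02.01; g.v.w. 18 t → 04.02.01.01. Scheduled 21%. No special measure applies. → 21%.
Line B: goods vehicle → 04.01; hybrid → 04.01.02; g.v.w. 12 t → 04.01.02.01. Scheduled 4%. quota on 04.01.02 open → in-quota 1%; Yelstadt agreement on 04.01.03.03: 04.01.02.01 not covered; Yelstadt agreement on 04.01.02: wholly obtained → 15% available; preference 15% not lower than 1% → no reduction. → 1%.
Line C: goods vehicle → 04.01; diesel-engined → 04.01.01; g.v.w. 3.2 t → 04.01.01.01. Scheduled 37%. Yelstadt agreement on 04.01.03.03: 04.01.01.01 not covered; Yelstadt agreement on 04.01.02: 04.01.01.01 not covered. → 37%.
Sum: 21% + 1% + 37% = 59%.

59%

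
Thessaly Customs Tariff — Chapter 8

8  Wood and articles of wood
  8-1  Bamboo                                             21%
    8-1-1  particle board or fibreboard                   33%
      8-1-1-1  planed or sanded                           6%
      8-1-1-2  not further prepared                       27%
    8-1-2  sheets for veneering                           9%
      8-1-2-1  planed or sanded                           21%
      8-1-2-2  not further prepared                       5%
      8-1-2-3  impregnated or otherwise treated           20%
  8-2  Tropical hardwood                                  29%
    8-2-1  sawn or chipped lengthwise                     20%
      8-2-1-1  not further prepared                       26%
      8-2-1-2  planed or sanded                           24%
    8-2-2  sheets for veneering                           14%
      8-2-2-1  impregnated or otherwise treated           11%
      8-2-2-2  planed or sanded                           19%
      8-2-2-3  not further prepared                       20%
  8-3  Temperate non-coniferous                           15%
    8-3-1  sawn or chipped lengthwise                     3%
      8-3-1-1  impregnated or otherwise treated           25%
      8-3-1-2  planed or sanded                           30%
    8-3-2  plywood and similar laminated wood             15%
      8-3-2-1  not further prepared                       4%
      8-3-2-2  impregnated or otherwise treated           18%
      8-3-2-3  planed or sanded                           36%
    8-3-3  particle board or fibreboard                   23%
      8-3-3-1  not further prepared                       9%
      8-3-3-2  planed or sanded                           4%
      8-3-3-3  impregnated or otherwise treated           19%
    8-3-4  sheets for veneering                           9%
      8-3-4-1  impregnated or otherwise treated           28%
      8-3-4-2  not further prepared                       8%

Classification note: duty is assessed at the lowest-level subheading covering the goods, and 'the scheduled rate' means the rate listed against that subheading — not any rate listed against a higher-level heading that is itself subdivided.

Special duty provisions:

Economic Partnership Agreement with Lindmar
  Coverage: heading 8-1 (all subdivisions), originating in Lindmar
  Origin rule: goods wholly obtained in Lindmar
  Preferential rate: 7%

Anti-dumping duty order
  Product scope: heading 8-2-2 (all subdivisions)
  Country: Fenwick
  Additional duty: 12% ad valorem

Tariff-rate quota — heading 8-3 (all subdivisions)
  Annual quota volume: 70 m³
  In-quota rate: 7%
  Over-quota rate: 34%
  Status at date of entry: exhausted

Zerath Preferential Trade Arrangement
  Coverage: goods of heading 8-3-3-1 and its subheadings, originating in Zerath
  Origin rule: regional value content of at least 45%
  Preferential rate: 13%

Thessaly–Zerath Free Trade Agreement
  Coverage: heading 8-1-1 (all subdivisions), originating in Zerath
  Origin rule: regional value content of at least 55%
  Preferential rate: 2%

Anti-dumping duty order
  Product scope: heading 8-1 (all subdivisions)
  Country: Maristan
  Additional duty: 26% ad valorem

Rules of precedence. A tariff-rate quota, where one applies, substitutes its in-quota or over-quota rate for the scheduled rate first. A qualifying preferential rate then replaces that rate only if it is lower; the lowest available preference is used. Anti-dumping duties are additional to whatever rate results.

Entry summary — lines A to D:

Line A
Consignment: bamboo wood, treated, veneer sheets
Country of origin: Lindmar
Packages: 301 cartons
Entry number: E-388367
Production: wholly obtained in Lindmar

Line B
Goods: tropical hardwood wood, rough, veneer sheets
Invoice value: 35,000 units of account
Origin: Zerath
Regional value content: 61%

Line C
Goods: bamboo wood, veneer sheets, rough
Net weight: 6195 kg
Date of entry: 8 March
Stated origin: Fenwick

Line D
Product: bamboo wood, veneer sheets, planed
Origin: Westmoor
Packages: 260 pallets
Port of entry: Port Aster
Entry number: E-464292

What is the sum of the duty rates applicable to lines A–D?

53%

Line A: bamboo → 8-1; veneer sheets → 8-1-2; treated → 8-1-2-3. Scheduled 20%. Lindmar agreement on 8-1: wholly obtained → 7% available; preferential 7%. → 7%.
Line B: tropical hardwood → 8-2; veneer sheets → 8-2-2; rough → 8-2-2-3. Scheduled 20%. Zerath agreement on 8-3-3-1: 8-2-2-3 not covered; Zerath agreement on 8-1-1: 8-2-2-3 not covered. → 20%.
Line C: bamboo → 8-1; veneer sheets → 8-1-2; rough → 8-1-2-2. Scheduled 5%. No special measure applies. → 5%.
Line D: bamboo → 8-1; veneer sheets → 8-1-2; planed → 8-1-2-1. Scheduled 21%. No special measure applies. → 21%.
Sum: 7% + 20% + 5% + 21% = 53%.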